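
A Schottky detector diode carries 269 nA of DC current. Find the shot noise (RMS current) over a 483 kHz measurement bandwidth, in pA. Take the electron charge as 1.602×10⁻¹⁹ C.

I_n = √(2qI·B)
2qI·B = 2 × 1.602×10⁻¹⁹ × 2.69×10⁻⁷ × 4.83×10⁵ = 4.16×10⁻²⁰ A²
I_n = √(4.16×10⁻²⁰) = 2.04×10⁻¹⁰ A = 204 pA

204 pA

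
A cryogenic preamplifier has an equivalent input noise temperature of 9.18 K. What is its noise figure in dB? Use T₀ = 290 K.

0.135 dB

F = 1 + T_e/T₀ = 1 + 9.18/290 = 1.03166
NF = 10 log₁₀(1.03166) = 0.135 dB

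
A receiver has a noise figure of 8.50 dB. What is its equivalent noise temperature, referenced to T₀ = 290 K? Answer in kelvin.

1763 K

F = 10^(8.50/10) = 7.07946
T_e = (F − 1)·T₀ = (7.07946 − 1) × 290 = 1763 K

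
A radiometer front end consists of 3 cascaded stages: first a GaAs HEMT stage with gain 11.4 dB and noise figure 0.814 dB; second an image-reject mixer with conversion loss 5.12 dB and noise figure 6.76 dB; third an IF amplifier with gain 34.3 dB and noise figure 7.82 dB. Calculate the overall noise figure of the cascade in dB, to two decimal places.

4.26 dB

Convert to linear (a loss of L dB is a gain of −L dB): F_i = 10^(NF_i/10), G_i = 10^(G_i,dB/10)
  Stage 1: F_1 = 10^(0.814/10) = 1.206, G_1 = 10^(11.4/10) = 13.80
  Stage 2: F_2 = 10^(6.76/10) = 4.742, G_2 = 10^(−5.12/10) = 0.3076
  Stage 3: F_3 = 10^(7.82/10) = 6.053, G_3 = 10^(34.3/10) = 2692
Friis cascade:
  F = 1.206 + (4.742 − 1)/13.80 + (6.053 − 1)/4.246 = 2.667
NF = 10 log₁₀(2.667) = 4.26 dB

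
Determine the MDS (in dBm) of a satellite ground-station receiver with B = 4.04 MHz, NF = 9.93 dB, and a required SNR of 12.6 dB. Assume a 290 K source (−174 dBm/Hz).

Sensitivity = −174 + 10 log₁₀(B) + NF + SNR_min
= −174 + 66.06 + 9.93 + 12.6
= −85.41 dBm → −85.4 dBm

−85.4 dBm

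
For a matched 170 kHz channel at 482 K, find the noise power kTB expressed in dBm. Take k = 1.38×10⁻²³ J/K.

−119.5 dBm

P_n = kTB = 1.38×10⁻²³ × 482 × 1.70×10⁵ = 1.13×10⁻¹⁵ W
In dBm: 10 log₁₀(1.13×10⁻¹⁵ / 10⁻³) = −119.5 dBm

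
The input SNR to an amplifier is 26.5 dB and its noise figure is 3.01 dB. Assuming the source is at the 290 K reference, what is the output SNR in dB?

By definition F = SNR_in/SNR_out, so in dB: SNR_out = SNR_in − NF
SNR_out = 26.5 − 3.01 = 23.49 dB

23.49 dB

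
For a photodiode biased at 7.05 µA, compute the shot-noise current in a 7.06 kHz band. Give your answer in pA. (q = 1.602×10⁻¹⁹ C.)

126 pA

I_n = √(2qI·B)
2qI·B = 2 × 1.602×10⁻¹⁹ × 7.05×10⁻⁶ × 7.06×10³ = 1.59×10⁻²⁰ A²
I_n = √(1.59×10⁻²⁰) = 1.26×10⁻¹⁰ A = 126 pA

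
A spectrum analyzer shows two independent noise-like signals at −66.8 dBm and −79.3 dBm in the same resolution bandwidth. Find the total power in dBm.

Convert to linear, add, convert back:
P₁ = 2.09×10⁻¹⁰ W, P₂ = 1.17×10⁻¹¹ W
P_tot = 2.21×10⁻¹⁰ W → 10 log₁₀(P_tot / 10⁻³) = −66.6 dBm

−66.6 dBm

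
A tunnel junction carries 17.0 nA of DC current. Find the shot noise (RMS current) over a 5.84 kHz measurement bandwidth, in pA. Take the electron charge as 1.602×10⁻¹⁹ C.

5.64 pA

I_n = √(2qI·B)
2qI·B = 2 × 1.602×10⁻¹⁹ × 1.70×10⁻⁸ × 5.84×10³ = 3.18×10⁻²³ A²
I_n = √(3.18×10⁻²³) = 5.64×10⁻¹² A = 5.64 pA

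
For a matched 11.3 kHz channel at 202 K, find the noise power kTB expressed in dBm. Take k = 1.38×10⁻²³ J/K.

P_n = kTB = 1.38×10⁻²³ × 202 × 1.13×10⁴ = 3.15×10⁻¹⁷ W
In dBm: 10 log₁₀(3.15×10⁻¹⁷ / 10⁻³) = −135.0 dBm

−135.0 dBm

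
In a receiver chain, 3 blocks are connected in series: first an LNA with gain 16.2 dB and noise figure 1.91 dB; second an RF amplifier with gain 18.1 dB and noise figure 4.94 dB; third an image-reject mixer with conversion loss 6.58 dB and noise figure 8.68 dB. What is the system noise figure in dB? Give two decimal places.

Convert to linear (a loss of L dB is a gain of −L dB): F_i = 10^(NF_i/10), G_i = 10^(G_i,dB/10)
  Stage 1: F_1 = 10^(1.91/10) = 1.552, G_1 = 10^(16.2/10) = 41.69
  Stage 2: F_2 = 10^(4.94/10) = 3.119, G_2 = 10^(18.1/10) = 64.57
  Stage 3: F_3 = 10^(8.68/10) = 7.379, G_3 = 10^(−6.58/10) = 0.2198
Friis cascade:
  F = 1.552 + (3.119 − 1)/41.69 + (7.379 − 1)/2692 = 1.606
NF = 10 log₁₀(1.606) = 2.06 dB

2.06 dB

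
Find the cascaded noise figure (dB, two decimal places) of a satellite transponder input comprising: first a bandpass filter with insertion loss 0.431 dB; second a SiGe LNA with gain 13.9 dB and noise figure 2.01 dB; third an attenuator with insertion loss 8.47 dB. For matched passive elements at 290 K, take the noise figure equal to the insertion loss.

3.07 dB

Convert to linear (a loss of L dB is a gain of −L dB): F_i = 10^(NF_i/10), G_i = 10^(G_i,dB/10)
  Stage 1: F_1 = 10^(0.431/10) = 1.104, G_1 = 10^(−0.431/10) = 0.9055
  Stage 2: F_2 = 10^(2.01/10) = 1.589, G_2 = 10^(13.9/10) = 24.55
  Stage 3: F_3 = 10^(8.47/10) = 7.031, G_3 = 10^(−8.47/10) = 0.1422
Friis cascade:
  F = 1.104 + (1.589 − 1)/0.9055 + (7.031 − 1)/22.23 = 2.026
NF = 10 log₁₀(2.026) = 3.07 dB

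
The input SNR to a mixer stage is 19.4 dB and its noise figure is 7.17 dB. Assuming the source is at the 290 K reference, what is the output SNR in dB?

12.23 dB

By definition F = SNR_in/SNR_out, so in dB: SNR_out = SNR_in − NF
SNR_out = 19.4 − 7.17 = 12.23 dB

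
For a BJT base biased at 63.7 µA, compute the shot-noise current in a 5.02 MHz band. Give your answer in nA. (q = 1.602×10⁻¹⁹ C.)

10.1 nA

I_n = √(2qI·B)
2qI·B = 2 × 1.602×10⁻¹⁹ × 6.37×10⁻⁵ × 5.02×10⁶ = 1.02×10⁻¹⁶ A²
I_n = √(1.02×10⁻¹⁶) = 1.01×10⁻⁸ A = 10.1 nA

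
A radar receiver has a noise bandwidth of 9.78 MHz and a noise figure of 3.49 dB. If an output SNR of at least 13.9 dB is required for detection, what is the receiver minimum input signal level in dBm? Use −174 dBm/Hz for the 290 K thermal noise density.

−86.7 dBm

Sensitivity = −174 + 10 log₁₀(B) + NF + SNR_min
= −174 + 69.9 + 3.49 + 13.9
= −86.71 dBm → −86.7 dBm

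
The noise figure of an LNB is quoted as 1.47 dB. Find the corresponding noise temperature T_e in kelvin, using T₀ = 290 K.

F = 10^(1.47/10) = 1.40281
T_e = (F − 1)·T₀ = (1.40281 − 1) × 290 = 117 K

117 K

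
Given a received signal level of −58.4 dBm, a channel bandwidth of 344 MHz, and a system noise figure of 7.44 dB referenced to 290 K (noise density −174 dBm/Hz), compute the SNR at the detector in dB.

22.8 dB

Noise floor: N = −174 + 10 log₁₀(B) + NF
10 log₁₀(3.44×10⁸) = 85.37 dB
N = −174 + 85.37 + 7.44 = −81.19 dBm
SNR = P_sig − N = −58.4 − (−81.19) = 22.79 dB → 22.8 dB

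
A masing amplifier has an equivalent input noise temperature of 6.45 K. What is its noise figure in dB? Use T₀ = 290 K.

0.096 dB

F = 1 + T_e/T₀ = 1 + 6.45/290 = 1.02224
NF = 10 log₁₀(1.02224) = 0.096 dB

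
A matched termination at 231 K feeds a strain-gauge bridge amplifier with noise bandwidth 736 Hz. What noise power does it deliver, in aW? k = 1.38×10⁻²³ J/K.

P_n = kTB = 1.38×10⁻²³ × 231 × 7.36×10² = 2.35×10⁻¹⁸ W = 2.35 aW

2.35 aW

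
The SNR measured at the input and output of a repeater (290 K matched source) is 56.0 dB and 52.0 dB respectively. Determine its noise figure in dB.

NF (dB) = SNR_in(dB) − SNR_out(dB) when the source is at T₀
NF = 56.0 − 52.0 = 4.0 dB

4.0 dB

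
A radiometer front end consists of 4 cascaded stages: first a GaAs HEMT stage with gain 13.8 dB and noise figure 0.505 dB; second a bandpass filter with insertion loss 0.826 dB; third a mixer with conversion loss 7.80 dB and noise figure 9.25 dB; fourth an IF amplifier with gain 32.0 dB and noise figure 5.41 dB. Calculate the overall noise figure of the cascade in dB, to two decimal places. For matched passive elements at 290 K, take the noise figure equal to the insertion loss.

3.54 dB

Convert to linear (a loss of L dB is a gain of −L dB): F_i = 10^(NF_i/10), G_i = 10^(G_i,dB/10)
  Stage 1: F_1 = 10^(0.505/10) = 1.123, G_1 = 10^(13.8/10) = 23.99
  Stage 2: F_2 = 10^(0.826/10) = 1.209, G_2 = 10^(−0.826/10) = 0.8268
  Stage 3: F_3 = 10^(9.25/10) = 8.414, G_3 = 10^(−7.80/10) = 0.1660
  Stage 4: F_4 = 10^(5.41/10) = 3.475, G_4 = 10^(32.0/10) = 1585
Friis cascade:
  F = 1.123 + (1.209 − 1)/23.99 + (8.414 − 1)/19.83 + (3.475 − 1)/3.292 = 2.258
NF = 10 log₁₀(2.258) = 3.54 dB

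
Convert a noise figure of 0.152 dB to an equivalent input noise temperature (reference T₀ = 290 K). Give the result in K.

10.3 K

F = 10^(0.152/10) = 1.03562
T_e = (F − 1)·T₀ = (1.03562 − 1) × 290 = 10.3 K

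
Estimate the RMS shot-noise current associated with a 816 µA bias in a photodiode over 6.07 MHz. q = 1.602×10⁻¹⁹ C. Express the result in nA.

I_n = √(2qI·B)
2qI·B = 2 × 1.602×10⁻¹⁹ × 8.16×10⁻⁴ × 6.07×10⁶ = 1.59×10⁻¹⁵ A²
I_n = √(1.59×10⁻¹⁵) = 3.98×10⁻⁸ A = 39.8 nA

39.8 nA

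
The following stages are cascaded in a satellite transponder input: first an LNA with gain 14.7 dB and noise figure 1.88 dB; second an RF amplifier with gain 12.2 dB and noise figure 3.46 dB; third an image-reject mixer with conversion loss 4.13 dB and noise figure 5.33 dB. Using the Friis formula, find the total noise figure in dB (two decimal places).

2.01 dB

Convert to linear (a loss of L dB is a gain of −L dB): F_i = 10^(NF_i/10), G_i = 10^(G_i,dB/10)
  Stage 1: F_1 = 10^(1.88/10) = 1.542, G_1 = 10^(14.7/10) = 29.51
  Stage 2: F_2 = 10^(3.46/10) = 2.218, G_2 = 10^(12.2/10) = 16.60
  Stage 3: F_3 = 10^(5.33/10) = 3.412, G_3 = 10^(−4.13/10) = 0.3864
Friis cascade:
  F = 1.542 + (2.218 − 1)/29.51 + (3.412 − 1)/489.8 = 1.588
NF = 10 log₁₀(1.588) = 2.01 dB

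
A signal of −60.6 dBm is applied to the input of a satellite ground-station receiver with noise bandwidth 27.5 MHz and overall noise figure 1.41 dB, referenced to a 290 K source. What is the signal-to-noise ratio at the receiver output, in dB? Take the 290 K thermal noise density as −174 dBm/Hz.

37.6 dB

Noise floor: N = −174 + 10 log₁₀(B) + NF
10 log₁₀(2.75×10⁷) = 74.39 dB
N = −174 + 74.39 + 1.41 = −98.20 dBm
SNR = P_sig − N = −60.6 − (−98.20) = 37.60 dB → 37.6 dB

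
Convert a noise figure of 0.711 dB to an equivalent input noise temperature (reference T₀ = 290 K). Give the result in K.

51.6 K

F = 10^(0.711/10) = 1.17788
T_e = (F − 1)·T₀ = (1.17788 − 1) × 290 = 51.6 K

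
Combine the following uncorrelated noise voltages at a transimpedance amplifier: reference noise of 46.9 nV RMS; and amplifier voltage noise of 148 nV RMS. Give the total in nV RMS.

Uncorrelated sources add in power (mean-square): V_tot = √(ΣV_i²)
V_tot = √[(4.69×10⁻⁸)² + (1.48×10⁻⁷)²] = 1.55×10⁻⁷ V = 155 nV

155 nV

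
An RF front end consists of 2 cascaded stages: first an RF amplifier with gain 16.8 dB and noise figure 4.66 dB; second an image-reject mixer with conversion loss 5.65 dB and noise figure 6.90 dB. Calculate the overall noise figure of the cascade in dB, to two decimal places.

Convert to linear (a loss of L dB is a gain of −L dB): F_i = 10^(NF_i/10), G_i = 10^(G_i,dB/10)
  Stage 1: F_1 = 10^(4.66/10) = 2.924, G_1 = 10^(16.8/10) = 47.86
  Stage 2: F_2 = 10^(6.90/10) = 4.898, G_2 = 10^(−5.65/10) = 0.2723
Friis cascade:
  F = 2.924 + (4.898 − 1)/47.86 = 3.006
NF = 10 log₁₀(3.006) = 4.78 dB

4.78 dB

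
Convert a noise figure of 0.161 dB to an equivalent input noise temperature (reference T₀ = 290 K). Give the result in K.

F = 10^(0.161/10) = 1.03777
T_e = (F − 1)·T₀ = (1.03777 − 1) × 290 = 11.0 K

11.0 K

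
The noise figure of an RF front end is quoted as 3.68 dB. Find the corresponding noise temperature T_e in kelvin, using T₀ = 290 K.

F = 10^(3.68/10) = 2.33346
T_e = (F − 1)·T₀ = (2.33346 − 1) × 290 = 387 K

387 K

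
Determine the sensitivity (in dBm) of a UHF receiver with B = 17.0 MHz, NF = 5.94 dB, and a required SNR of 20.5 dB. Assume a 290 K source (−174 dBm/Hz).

−75.3 dBm

Sensitivity = −174 + 10 log₁₀(B) + NF + SNR_min
= −174 + 72.3 + 5.94 + 20.5
= −75.26 dBm → −75.3 dBm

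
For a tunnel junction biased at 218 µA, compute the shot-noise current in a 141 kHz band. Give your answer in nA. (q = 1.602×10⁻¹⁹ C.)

I_n = √(2qI·B)
2qI·B = 2 × 1.602×10⁻¹⁹ × 2.18×10⁻⁴ × 1.41×10⁵ = 9.85×10⁻¹⁸ A²
I_n = √(9.85×10⁻¹⁸) = 3.14×10⁻⁹ A = 3.14 nA

3.14 nA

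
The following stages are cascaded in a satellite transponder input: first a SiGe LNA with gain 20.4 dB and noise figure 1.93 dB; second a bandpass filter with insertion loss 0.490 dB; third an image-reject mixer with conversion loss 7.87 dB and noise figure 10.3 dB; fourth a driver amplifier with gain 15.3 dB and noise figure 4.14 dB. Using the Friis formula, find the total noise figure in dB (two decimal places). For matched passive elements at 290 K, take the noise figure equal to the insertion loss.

2.45 dB

Convert to linear (a loss of L dB is a gain of −L dB): F_i = 10^(NF_i/10), G_i = 10^(G_i,dB/10)
  Stage 1: F_1 = 10^(1.93/10) = 1.560, G_1 = 10^(20.4/10) = 109.6
  Stage 2: F_2 = 10^(0.490/10) = 1.119, G_2 = 10^(−0.490/10) = 0.8933
  Stage 3: F_3 = 10^(10.3/10) = 10.72, G_3 = 10^(−7.87/10) = 0.1633
  Stage 4: F_4 = 10^(4.14/10) = 2.594, G_4 = 10^(15.3/10) = 33.88
Friis cascade:
  F = 1.560 + (1.119 − 1)/109.6 + (10.72 − 1)/97.95 + (2.594 − 1)/16.00 = 1.759
NF = 10 log₁₀(1.759) = 2.45 dB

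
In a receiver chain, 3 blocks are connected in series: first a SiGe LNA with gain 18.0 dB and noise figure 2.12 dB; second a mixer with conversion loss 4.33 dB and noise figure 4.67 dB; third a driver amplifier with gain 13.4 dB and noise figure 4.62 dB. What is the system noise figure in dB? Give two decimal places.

2.41 dB

Convert to linear (a loss of L dB is a gain of −L dB): F_i = 10^(NF_i/10), G_i = 10^(G_i,dB/10)
  Stage 1: F_1 = 10^(2.12/10) = 1.629, G_1 = 10^(18.0/10) = 63.10
  Stage 2: F_2 = 10^(4.67/10) = 2.931, G_2 = 10^(−4.33/10) = 0.3690
  Stage 3: F_3 = 10^(4.62/10) = 2.897, G_3 = 10^(13.4/10) = 21.88
Friis cascade:
  F = 1.629 + (2.931 − 1)/63.10 + (2.897 − 1)/23.28 = 1.741
NF = 10 log₁₀(1.741) = 2.41 dB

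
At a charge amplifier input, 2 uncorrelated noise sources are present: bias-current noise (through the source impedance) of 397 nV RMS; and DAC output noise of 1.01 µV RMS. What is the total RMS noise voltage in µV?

1.09 µV

Uncorrelated sources add in power (mean-square): V_tot = √(ΣV_i²)
V_tot = √[(3.97×10⁻⁷)² + (1.01×10⁻⁶)²] = 1.09×10⁻⁶ V = 1.09 µV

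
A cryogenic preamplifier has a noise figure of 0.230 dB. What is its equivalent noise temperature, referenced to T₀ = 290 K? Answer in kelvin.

F = 10^(0.230/10) = 1.05439
T_e = (F − 1)·T₀ = (1.05439 − 1) × 290 = 15.8 K

15.8 K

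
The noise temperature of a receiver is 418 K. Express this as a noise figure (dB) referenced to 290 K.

3.88 dB

F = 1 + T_e/T₀ = 1 + 418/290 = 2.44138
NF = 10 log₁₀(2.44138) = 3.88 dB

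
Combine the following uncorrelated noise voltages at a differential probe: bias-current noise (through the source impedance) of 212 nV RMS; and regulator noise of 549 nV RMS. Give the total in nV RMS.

Uncorrelated sources add in power (mean-square): V_tot = √(ΣV_i²)
V_tot = √[(2.12×10⁻⁷)² + (5.49×10⁻⁷)²] = 5.89×10⁻⁷ V = 589 nV

589 nV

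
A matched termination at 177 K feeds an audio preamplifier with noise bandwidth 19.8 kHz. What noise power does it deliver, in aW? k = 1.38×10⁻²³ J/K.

P_n = kTB = 1.38×10⁻²³ × 177 × 1.98×10⁴ = 4.84×10⁻¹⁷ W = 48.4 aW

48.4 aW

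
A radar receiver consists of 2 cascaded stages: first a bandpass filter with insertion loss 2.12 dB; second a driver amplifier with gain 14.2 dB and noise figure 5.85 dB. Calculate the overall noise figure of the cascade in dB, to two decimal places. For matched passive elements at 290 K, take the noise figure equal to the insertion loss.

Convert to linear (a loss of L dB is a gain of −L dB): F_i = 10^(NF_i/10), G_i = 10^(G_i,dB/10)
  Stage 1: F_1 = 10^(2.12/10) = 1.629, G_1 = 10^(−2.12/10) = 0.6138
  Stage 2: F_2 = 10^(5.85/10) = 3.846, G_2 = 10^(14.2/10) = 26.30
Friis cascade:
  F = 1.629 + (3.846 − 1)/0.6138 = 6.266
NF = 10 log₁₀(6.266) = 7.97 dB

7.97 dB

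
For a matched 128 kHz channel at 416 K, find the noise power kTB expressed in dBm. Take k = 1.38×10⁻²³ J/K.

−121.3 dBm

P_n = kTB = 1.38×10⁻²³ × 416 × 1.28×10⁵ = 7.35×10⁻¹⁶ W
In dBm: 10 log₁₀(7.35×10⁻¹⁶ / 10⁻³) = −121.3 dBm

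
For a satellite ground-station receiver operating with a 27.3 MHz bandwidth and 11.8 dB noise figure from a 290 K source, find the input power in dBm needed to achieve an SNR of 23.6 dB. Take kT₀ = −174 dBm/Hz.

−64.2 dBm

Sensitivity = −174 + 10 log₁₀(B) + NF + SNR_min
= −174 + 74.36 + 11.8 + 23.6
= −64.24 dBm → −64.2 dBm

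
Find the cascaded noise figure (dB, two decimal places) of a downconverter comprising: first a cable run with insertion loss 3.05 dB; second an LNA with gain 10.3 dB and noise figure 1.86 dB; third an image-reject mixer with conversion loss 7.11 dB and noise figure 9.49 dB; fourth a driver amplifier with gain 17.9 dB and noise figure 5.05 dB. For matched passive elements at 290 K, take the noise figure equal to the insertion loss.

Convert to linear (a loss of L dB is a gain of −L dB): F_i = 10^(NF_i/10), G_i = 10^(G_i,dB/10)
  Stage 1: F_1 = 10^(3.05/10) = 2.018, G_1 = 10^(−3.05/10) = 0.4955
  Stage 2: F_2 = 10^(1.86/10) = 1.535, G_2 = 10^(10.3/10) = 10.72
  Stage 3: F_3 = 10^(9.49/10) = 8.892, G_3 = 10^(−7.11/10) = 0.1945
  Stage 4: F_4 = 10^(5.05/10) = 3.199, G_4 = 10^(17.9/10) = 61.66
Friis cascade:
  F = 2.018 + (1.535 − 1)/0.4955 + (8.892 − 1)/5.309 + (3.199 − 1)/1.033 = 6.713
NF = 10 log₁₀(6.713) = 8.27 dB

8.27 dB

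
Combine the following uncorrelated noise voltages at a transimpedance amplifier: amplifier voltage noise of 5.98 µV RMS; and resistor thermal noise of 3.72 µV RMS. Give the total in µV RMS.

Uncorrelated sources add in power (mean-square): V_tot = √(ΣV_i²)
V_tot = √[(5.98×10⁻⁶)² + (3.72×10⁻⁶)²] = 7.04×10⁻⁶ V = 7.04 µV

7.04 µV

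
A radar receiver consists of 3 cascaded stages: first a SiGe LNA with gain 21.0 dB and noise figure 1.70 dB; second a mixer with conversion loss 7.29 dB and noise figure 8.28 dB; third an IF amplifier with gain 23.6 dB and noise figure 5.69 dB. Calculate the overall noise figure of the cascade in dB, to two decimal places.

2.15 dB

Convert to linear (a loss of L dB is a gain of −L dB): F_i = 10^(NF_i/10), G_i = 10^(G_i,dB/10)
  Stage 1: F_1 = 10^(1.70/10) = 1.479, G_1 = 10^(21.0/10) = 125.9
  Stage 2: F_2 = 10^(8.28/10) = 6.730, G_2 = 10^(−7.29/10) = 0.1866
  Stage 3: F_3 = 10^(5.69/10) = 3.707, G_3 = 10^(23.6/10) = 229.1
Friis cascade:
  F = 1.479 + (6.730 − 1)/125.9 + (3.707 − 1)/23.50 = 1.640
NF = 10 log₁₀(1.640) = 2.15 dB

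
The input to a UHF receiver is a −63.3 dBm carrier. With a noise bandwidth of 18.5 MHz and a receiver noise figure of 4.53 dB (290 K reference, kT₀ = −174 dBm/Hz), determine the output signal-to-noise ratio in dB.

33.5 dB

Noise floor: N = −174 + 10 log₁₀(B) + NF
10 log₁₀(1.85×10⁷) = 72.67 dB
N = −174 + 72.67 + 4.53 = −96.80 dBm
SNR = P_sig − N = −63.3 − (−96.80) = 33.50 dB → 33.5 dB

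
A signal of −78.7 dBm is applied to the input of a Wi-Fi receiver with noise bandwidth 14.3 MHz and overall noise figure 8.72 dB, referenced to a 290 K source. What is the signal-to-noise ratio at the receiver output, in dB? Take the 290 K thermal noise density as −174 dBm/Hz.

Noise floor: N = −174 + 10 log₁₀(B) + NF
10 log₁₀(1.43×10⁷) = 71.55 dB
N = −174 + 71.55 + 8.72 = −93.73 dBm
SNR = P_sig − N = −78.7 − (−93.73) = 15.03 dB → 15.0 dB

15.0 dB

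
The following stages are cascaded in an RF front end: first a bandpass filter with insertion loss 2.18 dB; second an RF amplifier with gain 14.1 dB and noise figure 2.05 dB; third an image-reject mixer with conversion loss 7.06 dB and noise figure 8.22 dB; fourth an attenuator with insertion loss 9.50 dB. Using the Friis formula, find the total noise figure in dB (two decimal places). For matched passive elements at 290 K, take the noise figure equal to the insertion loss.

7.48 dB

Convert to linear (a loss of L dB is a gain of −L dB): F_i = 10^(NF_i/10), G_i = 10^(G_i,dB/10)
  Stage 1: F_1 = 10^(2.18/10) = 1.652, G_1 = 10^(−2.18/10) = 0.6053
  Stage 2: F_2 = 10^(2.05/10) = 1.603, G_2 = 10^(14.1/10) = 25.70
  Stage 3: F_3 = 10^(8.22/10) = 6.637, G_3 = 10^(−7.06/10) = 0.1968
  Stage 4: F_4 = 10^(9.50/10) = 8.913, G_4 = 10^(−9.50/10) = 0.1122
Friis cascade:
  F = 1.652 + (1.603 − 1)/0.6053 + (6.637 − 1)/15.56 + (8.913 − 1)/3.062 = 5.595
NF = 10 log₁₀(5.595) = 7.48 dB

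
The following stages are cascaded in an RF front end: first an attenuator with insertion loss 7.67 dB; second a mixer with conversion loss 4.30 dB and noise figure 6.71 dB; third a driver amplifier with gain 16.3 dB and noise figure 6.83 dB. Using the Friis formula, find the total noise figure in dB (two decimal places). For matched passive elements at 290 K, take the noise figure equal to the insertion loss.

Convert to linear (a loss of L dB is a gain of −L dB): F_i = 10^(NF_i/10), G_i = 10^(G_i,dB/10)
  Stage 1: F_1 = 10^(7.67/10) = 5.848, G_1 = 10^(−7.67/10) = 0.1710
  Stage 2: F_2 = 10^(6.71/10) = 4.688, G_2 = 10^(−4.30/10) = 0.3715
  Stage 3: F_3 = 10^(6.83/10) = 4.819, G_3 = 10^(16.3/10) = 42.66
Friis cascade:
  F = 5.848 + (4.688 − 1)/0.1710 + (4.819 − 1)/0.06353 = 87.53
NF = 10 log₁₀(87.53) = 19.42 dB

19.42 dB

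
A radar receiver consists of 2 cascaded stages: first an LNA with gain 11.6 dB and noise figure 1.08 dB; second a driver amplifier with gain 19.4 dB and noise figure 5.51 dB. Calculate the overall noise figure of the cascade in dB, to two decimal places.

1.64 dB

Convert to linear (a loss of L dB is a gain of −L dB): F_i = 10^(NF_i/10), G_i = 10^(G_i,dB/10)
  Stage 1: F_1 = 10^(1.08/10) = 1.282, G_1 = 10^(11.6/10) = 14.45
  Stage 2: F_2 = 10^(5.51/10) = 3.556, G_2 = 10^(19.4/10) = 87.10
Friis cascade:
  F = 1.282 + (3.556 − 1)/14.45 = 1.459
NF = 10 log₁₀(1.459) = 1.64 dB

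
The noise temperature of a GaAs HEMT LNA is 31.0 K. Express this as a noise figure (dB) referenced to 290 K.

F = 1 + T_e/T₀ = 1 + 31.0/290 = 1.1069
NF = 10 log₁₀(1.1069) = 0.441 dB

0.441 dB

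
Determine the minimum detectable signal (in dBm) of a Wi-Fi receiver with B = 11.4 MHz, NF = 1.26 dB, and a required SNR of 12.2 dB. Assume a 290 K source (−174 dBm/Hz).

Sensitivity = −174 + 10 log₁₀(B) + NF + SNR_min
= −174 + 70.57 + 1.26 + 12.2
= −89.97 dBm → −90.0 dBm

−90.0 dBm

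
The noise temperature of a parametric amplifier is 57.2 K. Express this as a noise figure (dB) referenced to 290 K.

F = 1 + T_e/T₀ = 1 + 57.2/290 = 1.19724
NF = 10 log₁₀(1.19724) = 0.782 dB

0.782 dB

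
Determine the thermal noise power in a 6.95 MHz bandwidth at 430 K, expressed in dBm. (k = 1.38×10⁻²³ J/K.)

−103.8 dBm

P_n = kTB = 1.38×10⁻²³ × 430 × 6.95×10⁶ = 4.12×10⁻¹⁴ W
In dBm: 10 log₁₀(4.12×10⁻¹⁴ / 10⁻³) = −103.8 dBm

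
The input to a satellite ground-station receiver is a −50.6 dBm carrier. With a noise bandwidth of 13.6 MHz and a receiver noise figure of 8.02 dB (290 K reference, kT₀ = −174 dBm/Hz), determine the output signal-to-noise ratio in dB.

Noise floor: N = −174 + 10 log₁₀(B) + NF
10 log₁₀(1.36×10⁷) = 71.34 dB
N = −174 + 71.34 + 8.02 = −94.64 dBm
SNR = P_sig − N = −50.6 − (−94.64) = 44.04 dB → 44.0 dB

44.0 dB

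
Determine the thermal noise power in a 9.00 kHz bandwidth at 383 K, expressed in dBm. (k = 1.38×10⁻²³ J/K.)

−133.2 dBm

P_n = kTB = 1.38×10⁻²³ × 383 × 9.00×10³ = 4.76×10⁻¹⁷ W
In dBm: 10 log₁₀(4.76×10⁻¹⁷ / 10⁻³) = −133.2 dBm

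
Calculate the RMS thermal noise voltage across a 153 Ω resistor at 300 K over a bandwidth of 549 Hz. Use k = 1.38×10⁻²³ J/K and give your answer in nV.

V_n = √(4kTRB)
4kTRB = 4 × 1.38×10⁻²³ × 300 × 1.53×10² × 5.49×10² = 1.39×10⁻¹⁵ V²
V_n = √(1.39×10⁻¹⁵) = 3.73×10⁻⁸ V = 37.3 nV

37.3 nV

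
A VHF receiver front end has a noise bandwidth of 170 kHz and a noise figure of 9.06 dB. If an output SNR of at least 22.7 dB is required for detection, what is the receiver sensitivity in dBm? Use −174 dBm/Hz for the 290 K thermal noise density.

Sensitivity = −174 + 10 log₁₀(B) + NF + SNR_min
= −174 + 52.3 + 9.06 + 22.7
= −89.94 dBm → −89.9 dBm

−89.9 dBm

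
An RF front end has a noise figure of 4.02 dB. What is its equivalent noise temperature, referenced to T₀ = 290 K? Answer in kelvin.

F = 10^(4.02/10) = 2.52348
T_e = (F − 1)·T₀ = (2.52348 − 1) × 290 = 442 K

442 K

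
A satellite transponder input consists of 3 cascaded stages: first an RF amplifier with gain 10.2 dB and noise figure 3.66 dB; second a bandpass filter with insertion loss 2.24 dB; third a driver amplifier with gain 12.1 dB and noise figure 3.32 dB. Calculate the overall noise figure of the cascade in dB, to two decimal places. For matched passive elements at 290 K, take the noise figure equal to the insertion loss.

Convert to linear (a loss of L dB is a gain of −L dB): F_i = 10^(NF_i/10), G_i = 10^(G_i,dB/10)
  Stage 1: F_1 = 10^(3.66/10) = 2.323, G_1 = 10^(10.2/10) = 10.47
  Stage 2: F_2 = 10^(2.24/10) = 1.675, G_2 = 10^(−2.24/10) = 0.5970
  Stage 3: F_3 = 10^(3.32/10) = 2.148, G_3 = 10^(12.1/10) = 16.22
Friis cascade:
  F = 2.323 + (1.675 − 1)/10.47 + (2.148 − 1)/6.252 = 2.571
NF = 10 log₁₀(2.571) = 4.10 dB

4.10 dB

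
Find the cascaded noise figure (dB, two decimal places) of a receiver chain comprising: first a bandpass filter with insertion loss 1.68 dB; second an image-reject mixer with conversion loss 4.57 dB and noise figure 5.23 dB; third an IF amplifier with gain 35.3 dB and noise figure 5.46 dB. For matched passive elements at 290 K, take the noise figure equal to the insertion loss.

11.91 dB

Convert to linear (a loss of L dB is a gain of −L dB): F_i = 10^(NF_i/10), G_i = 10^(G_i,dB/10)
  Stage 1: F_1 = 10^(1.68/10) = 1.472, G_1 = 10^(−1.68/10) = 0.6792
  Stage 2: F_2 = 10^(5.23/10) = 3.334, G_2 = 10^(−4.57/10) = 0.3491
  Stage 3: F_3 = 10^(5.46/10) = 3.516, G_3 = 10^(35.3/10) = 3388
Friis cascade:
  F = 1.472 + (3.334 − 1)/0.6792 + (3.516 − 1)/0.2371 = 15.52
NF = 10 log₁₀(15.52) = 11.91 dB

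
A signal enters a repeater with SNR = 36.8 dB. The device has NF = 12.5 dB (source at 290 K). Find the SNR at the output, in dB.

24.3 dB

By definition F = SNR_in/SNR_out, so in dB: SNR_out = SNR_in − NF
SNR_out = 36.8 − 12.5 = 24.3 dB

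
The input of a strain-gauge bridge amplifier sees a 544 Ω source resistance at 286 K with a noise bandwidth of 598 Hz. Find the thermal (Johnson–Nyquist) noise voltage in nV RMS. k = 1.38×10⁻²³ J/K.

V_n = √(4kTRB)
4kTRB = 4 × 1.38×10⁻²³ × 286 × 5.44×10² × 5.98×10² = 5.14×10⁻¹⁵ V²
V_n = √(5.14×10⁻¹⁵) = 7.17×10⁻⁸ V = 71.7 nV

71.7 nV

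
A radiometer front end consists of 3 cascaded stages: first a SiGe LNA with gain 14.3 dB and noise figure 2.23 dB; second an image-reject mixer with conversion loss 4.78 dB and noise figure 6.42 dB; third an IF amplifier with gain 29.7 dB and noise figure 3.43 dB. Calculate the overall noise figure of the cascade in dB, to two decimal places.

Convert to linear (a loss of L dB is a gain of −L dB): F_i = 10^(NF_i/10), G_i = 10^(G_i,dB/10)
  Stage 1: F_1 = 10^(2.23/10) = 1.671, G_1 = 10^(14.3/10) = 26.92
  Stage 2: F_2 = 10^(6.42/10) = 4.385, G_2 = 10^(−4.78/10) = 0.3327
  Stage 3: F_3 = 10^(3.43/10) = 2.203, G_3 = 10^(29.7/10) = 933.3
Friis cascade:
  F = 1.671 + (4.385 − 1)/26.92 + (2.203 − 1)/8.954 = 1.931
NF = 10 log₁₀(1.931) = 2.86 dB

2.86 dB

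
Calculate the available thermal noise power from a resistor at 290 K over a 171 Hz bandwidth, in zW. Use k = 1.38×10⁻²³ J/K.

P_n = kTB = 1.38×10⁻²³ × 290 × 1.71×10² = 6.84×10⁻¹⁹ W = 684 zW

684 zW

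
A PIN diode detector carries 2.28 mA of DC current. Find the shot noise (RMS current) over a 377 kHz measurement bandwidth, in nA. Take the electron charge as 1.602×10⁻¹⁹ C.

16.6 nA

I_n = √(2qI·B)
2qI·B = 2 × 1.602×10⁻¹⁹ × 2.28×10⁻³ × 3.77×10⁵ = 2.75×10⁻¹⁶ A²
I_n = √(2.75×10⁻¹⁶) = 1.66×10⁻⁸ A = 16.6 nA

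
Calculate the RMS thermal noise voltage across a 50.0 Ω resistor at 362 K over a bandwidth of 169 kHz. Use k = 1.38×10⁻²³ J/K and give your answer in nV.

V_n = √(4kTRB)
4kTRB = 4 × 1.38×10⁻²³ × 362 × 5.00×10¹ × 1.69×10⁵ = 1.69×10⁻¹³ V²
V_n = √(1.69×10⁻¹³) = 4.11×10⁻⁷ V = 411 nV

411 nV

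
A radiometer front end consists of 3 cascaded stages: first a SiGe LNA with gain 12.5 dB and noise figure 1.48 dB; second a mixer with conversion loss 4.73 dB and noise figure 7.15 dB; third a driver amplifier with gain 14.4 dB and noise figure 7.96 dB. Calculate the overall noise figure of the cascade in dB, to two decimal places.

Convert to linear (a loss of L dB is a gain of −L dB): F_i = 10^(NF_i/10), G_i = 10^(G_i,dB/10)
  Stage 1: F_1 = 10^(1.48/10) = 1.406, G_1 = 10^(12.5/10) = 17.78
  Stage 2: F_2 = 10^(7.15/10) = 5.188, G_2 = 10^(−4.73/10) = 0.3365
  Stage 3: F_3 = 10^(7.96/10) = 6.252, G_3 = 10^(14.4/10) = 27.54
Friis cascade:
  F = 1.406 + (5.188 − 1)/17.78 + (6.252 − 1)/5.984 = 2.519
NF = 10 log₁₀(2.519) = 4.01 dB

4.01 dB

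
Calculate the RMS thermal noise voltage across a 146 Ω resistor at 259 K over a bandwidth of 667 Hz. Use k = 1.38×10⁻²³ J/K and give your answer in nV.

37.3 nV

V_n = √(4kTRB)
4kTRB = 4 × 1.38×10⁻²³ × 259 × 1.46×10² × 6.67×10² = 1.39×10⁻¹⁵ V²
V_n = √(1.39×10⁻¹⁵) = 3.73×10⁻⁸ V = 37.3 nV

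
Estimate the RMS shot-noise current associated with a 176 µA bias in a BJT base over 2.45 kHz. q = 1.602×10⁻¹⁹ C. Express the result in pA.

I_n = √(2qI·B)
2qI·B = 2 × 1.602×10⁻¹⁹ × 1.76×10⁻⁴ × 2.45×10³ = 1.38×10⁻¹⁹ A²
I_n = √(1.38×10⁻¹⁹) = 3.72×10⁻¹⁰ A = 372 pA

372 pA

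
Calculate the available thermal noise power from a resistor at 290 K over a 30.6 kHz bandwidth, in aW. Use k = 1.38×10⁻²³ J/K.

P_n = kTB = 1.38×10⁻²³ × 290 × 3.06×10⁴ = 1.22×10⁻¹⁶ W = 122 aW

122 aW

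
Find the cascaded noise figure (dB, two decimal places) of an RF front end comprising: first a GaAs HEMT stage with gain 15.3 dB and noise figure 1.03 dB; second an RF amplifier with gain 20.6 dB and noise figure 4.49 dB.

1.21 dB

Convert to linear (a loss of L dB is a gain of −L dB): F_i = 10^(NF_i/10), G_i = 10^(G_i,dB/10)
  Stage 1: F_1 = 10^(1.03/10) = 1.268, G_1 = 10^(15.3/10) = 33.88
  Stage 2: F_2 = 10^(4.49/10) = 2.812, G_2 = 10^(20.6/10) = 114.8
Friis cascade:
  F = 1.268 + (2.812 − 1)/33.88 = 1.321
NF = 10 log₁₀(1.321) = 1.21 dB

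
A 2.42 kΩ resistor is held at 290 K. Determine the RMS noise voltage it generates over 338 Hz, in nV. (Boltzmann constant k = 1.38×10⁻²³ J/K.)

114 nV

V_n = √(4kTRB)
4kTRB = 4 × 1.38×10⁻²³ × 290 × 2.42×10³ × 3.38×10² = 1.31×10⁻¹⁴ V²
V_n = √(1.31×10⁻¹⁴) = 1.14×10⁻⁷ V = 114 nV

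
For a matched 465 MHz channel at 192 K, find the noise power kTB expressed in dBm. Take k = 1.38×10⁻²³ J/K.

P_n = kTB = 1.38×10⁻²³ × 192 × 4.65×10⁸ = 1.23×10⁻¹² W
In dBm: 10 log₁₀(1.23×10⁻¹² / 10⁻³) = −89.1 dBm

−89.1 dBm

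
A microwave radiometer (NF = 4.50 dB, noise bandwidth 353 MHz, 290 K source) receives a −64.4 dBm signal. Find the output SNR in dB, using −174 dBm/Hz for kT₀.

19.6 dB

Noise floor: N = −174 + 10 log₁₀(B) + NF
10 log₁₀(3.53×10⁸) = 85.48 dB
N = −174 + 85.48 + 4.50 = −84.02 dBm
SNR = P_sig − N = −64.4 − (−84.02) = 19.62 dB → 19.6 dB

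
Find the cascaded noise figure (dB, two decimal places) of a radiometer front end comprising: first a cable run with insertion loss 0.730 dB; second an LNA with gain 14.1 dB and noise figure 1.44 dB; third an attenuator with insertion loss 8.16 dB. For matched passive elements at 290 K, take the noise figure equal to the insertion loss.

Convert to linear (a loss of L dB is a gain of −L dB): F_i = 10^(NF_i/10), G_i = 10^(G_i,dB/10)
  Stage 1: F_1 = 10^(0.730/10) = 1.183, G_1 = 10^(−0.730/10) = 0.8453
  Stage 2: F_2 = 10^(1.44/10) = 1.393, G_2 = 10^(14.1/10) = 25.70
  Stage 3: F_3 = 10^(8.16/10) = 6.546, G_3 = 10^(−8.16/10) = 0.1528
Friis cascade:
  F = 1.183 + (1.393 − 1)/0.8453 + (6.546 − 1)/21.73 = 1.903
NF = 10 log₁₀(1.903) = 2.80 dB

2.80 dB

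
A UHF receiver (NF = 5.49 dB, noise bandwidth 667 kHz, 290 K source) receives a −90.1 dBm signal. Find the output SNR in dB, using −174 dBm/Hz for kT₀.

20.2 dB

Noise floor: N = −174 + 10 log₁₀(B) + NF
10 log₁₀(6.67×10⁵) = 58.24 dB
N = −174 + 58.24 + 5.49 = −110.27 dBm
SNR = P_sig − N = −90.1 − (−110.27) = 20.17 dB → 20.2 dB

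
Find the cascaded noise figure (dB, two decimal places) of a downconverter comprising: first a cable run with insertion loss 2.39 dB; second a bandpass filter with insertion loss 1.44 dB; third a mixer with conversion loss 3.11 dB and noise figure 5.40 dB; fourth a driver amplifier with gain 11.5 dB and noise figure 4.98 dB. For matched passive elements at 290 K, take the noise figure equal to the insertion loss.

12.79 dB

Convert to linear (a loss of L dB is a gain of −L dB): F_i = 10^(NF_i/10), G_i = 10^(G_i,dB/10)
  Stage 1: F_1 = 10^(2.39/10) = 1.734, G_1 = 10^(−2.39/10) = 0.5768
  Stage 2: F_2 = 10^(1.44/10) = 1.393, G_2 = 10^(−1.44/10) = 0.7178
  Stage 3: F_3 = 10^(5.40/10) = 3.467, G_3 = 10^(−3.11/10) = 0.4887
  Stage 4: F_4 = 10^(4.98/10) = 3.148, G_4 = 10^(11.5/10) = 14.13
Friis cascade:
  F = 1.734 + (1.393 − 1)/0.5768 + (3.467 − 1)/0.4140 + (3.148 − 1)/0.2023 = 18.99
NF = 10 log₁₀(18.99) = 12.79 dB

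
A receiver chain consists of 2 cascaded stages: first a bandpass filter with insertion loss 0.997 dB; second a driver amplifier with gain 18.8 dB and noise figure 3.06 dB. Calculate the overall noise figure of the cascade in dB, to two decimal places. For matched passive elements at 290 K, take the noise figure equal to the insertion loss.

4.06 dB

Convert to linear (a loss of L dB is a gain of −L dB): F_i = 10^(NF_i/10), G_i = 10^(G_i,dB/10)
  Stage 1: F_1 = 10^(0.997/10) = 1.258, G_1 = 10^(−0.997/10) = 0.7949
  Stage 2: F_2 = 10^(3.06/10) = 2.023, G_2 = 10^(18.8/10) = 75.86
Friis cascade:
  F = 1.258 + (2.023 − 1)/0.7949 = 2.545
NF = 10 log₁₀(2.545) = 4.06 dB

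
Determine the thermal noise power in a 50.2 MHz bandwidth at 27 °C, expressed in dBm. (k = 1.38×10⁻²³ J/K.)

T = 27 °C + 273.15 = 300.15 K
P_n = kTB = 1.38×10⁻²³ × 300.15 × 5.02×10⁷ = 2.08×10⁻¹³ W
In dBm: 10 log₁₀(2.08×10⁻¹³ / 10⁻³) = −96.8 dBm

−96.8 dBm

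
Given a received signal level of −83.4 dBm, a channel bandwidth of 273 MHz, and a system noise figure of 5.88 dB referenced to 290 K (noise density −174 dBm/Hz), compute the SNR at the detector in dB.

0.4 dB

Noise floor: N = −174 + 10 log₁₀(B) + NF
10 log₁₀(2.73×10⁸) = 84.36 dB
N = −174 + 84.36 + 5.88 = −83.76 dBm
SNR = P_sig − N = −83.4 − (−83.76) = 0.36 dB → 0.4 dB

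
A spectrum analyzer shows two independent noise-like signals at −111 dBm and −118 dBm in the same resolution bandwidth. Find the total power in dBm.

−110.2 dBm

Convert to linear, add, convert back:
P₁ = 7.94×10⁻¹⁵ W, P₂ = 1.58×10⁻¹⁵ W
P_tot = 9.53×10⁻¹⁵ W → 10 log₁₀(P_tot / 10⁻³) = −110.2 dBm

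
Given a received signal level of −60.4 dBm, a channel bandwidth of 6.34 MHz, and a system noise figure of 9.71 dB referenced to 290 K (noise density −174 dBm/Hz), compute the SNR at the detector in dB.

35.9 dB

Noise floor: N = −174 + 10 log₁₀(B) + NF
10 log₁₀(6.34×10⁶) = 68.02 dB
N = −174 + 68.02 + 9.71 = −96.27 dBm
SNR = P_sig − N = −60.4 − (−96.27) = 35.87 dB → 35.9 dB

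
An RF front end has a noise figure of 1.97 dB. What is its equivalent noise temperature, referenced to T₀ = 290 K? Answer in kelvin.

166 K

F = 10^(1.97/10) = 1.57398
T_e = (F − 1)·T₀ = (1.57398 − 1) × 290 = 166 K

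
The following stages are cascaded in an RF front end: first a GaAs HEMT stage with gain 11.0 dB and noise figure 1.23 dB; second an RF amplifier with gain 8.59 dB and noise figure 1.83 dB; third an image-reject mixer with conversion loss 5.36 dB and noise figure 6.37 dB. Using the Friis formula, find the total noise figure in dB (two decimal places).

1.48 dB

Convert to linear (a loss of L dB is a gain of −L dB): F_i = 10^(NF_i/10), G_i = 10^(G_i,dB/10)
  Stage 1: F_1 = 10^(1.23/10) = 1.327, G_1 = 10^(11.0/10) = 12.59
  Stage 2: F_2 = 10^(1.83/10) = 1.524, G_2 = 10^(8.59/10) = 7.228
  Stage 3: F_3 = 10^(6.37/10) = 4.335, G_3 = 10^(−5.36/10) = 0.2911
Friis cascade:
  F = 1.327 + (1.524 − 1)/12.59 + (4.335 − 1)/90.99 = 1.406
NF = 10 log₁₀(1.406) = 1.48 dB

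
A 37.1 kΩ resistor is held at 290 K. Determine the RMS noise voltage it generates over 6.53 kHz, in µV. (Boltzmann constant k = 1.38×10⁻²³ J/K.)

V_n = √(4kTRB)
4kTRB = 4 × 1.38×10⁻²³ × 290 × 3.71×10⁴ × 6.53×10³ = 3.88×10⁻¹² V²
V_n = √(3.88×10⁻¹²) = 1.97×10⁻⁶ V = 1.97 µV

1.97 µV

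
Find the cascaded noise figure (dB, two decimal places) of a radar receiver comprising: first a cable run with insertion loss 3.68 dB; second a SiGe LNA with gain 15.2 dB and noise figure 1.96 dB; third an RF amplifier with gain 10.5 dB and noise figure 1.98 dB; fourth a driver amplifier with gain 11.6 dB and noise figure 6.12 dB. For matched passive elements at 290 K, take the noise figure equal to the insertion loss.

5.71 dB

Convert to linear (a loss of L dB is a gain of −L dB): F_i = 10^(NF_i/10), G_i = 10^(G_i,dB/10)
  Stage 1: F_1 = 10^(3.68/10) = 2.333, G_1 = 10^(−3.68/10) = 0.4285
  Stage 2: F_2 = 10^(1.96/10) = 1.570, G_2 = 10^(15.2/10) = 33.11
  Stage 3: F_3 = 10^(1.98/10) = 1.578, G_3 = 10^(10.5/10) = 11.22
  Stage 4: F_4 = 10^(6.12/10) = 4.093, G_4 = 10^(11.6/10) = 14.45
Friis cascade:
  F = 2.333 + (1.570 − 1)/0.4285 + (1.578 − 1)/14.19 + (4.093 − 1)/159.2 = 3.725
NF = 10 log₁₀(3.725) = 5.71 dB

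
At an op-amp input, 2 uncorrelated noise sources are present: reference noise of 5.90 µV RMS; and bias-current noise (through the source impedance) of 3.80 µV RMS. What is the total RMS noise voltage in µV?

7.02 µV

Uncorrelated sources add in power (mean-square): V_tot = √(ΣV_i²)
V_tot = √[(5.90×10⁻⁶)² + (3.80×10⁻⁶)²] = 7.02×10⁻⁶ V = 7.02 µV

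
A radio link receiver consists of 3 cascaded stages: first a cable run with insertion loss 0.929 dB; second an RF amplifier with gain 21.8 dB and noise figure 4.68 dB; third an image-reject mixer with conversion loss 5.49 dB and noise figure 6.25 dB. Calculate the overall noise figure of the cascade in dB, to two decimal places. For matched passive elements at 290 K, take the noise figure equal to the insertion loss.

Convert to linear (a loss of L dB is a gain of −L dB): F_i = 10^(NF_i/10), G_i = 10^(G_i,dB/10)
  Stage 1: F_1 = 10^(0.929/10) = 1.239, G_1 = 10^(−0.929/10) = 0.8074
  Stage 2: F_2 = 10^(4.68/10) = 2.938, G_2 = 10^(21.8/10) = 151.4
  Stage 3: F_3 = 10^(6.25/10) = 4.217, G_3 = 10^(−5.49/10) = 0.2825
Friis cascade:
  F = 1.239 + (2.938 − 1)/0.8074 + (4.217 − 1)/122.2 = 3.665
NF = 10 log₁₀(3.665) = 5.64 dB

5.64 dB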